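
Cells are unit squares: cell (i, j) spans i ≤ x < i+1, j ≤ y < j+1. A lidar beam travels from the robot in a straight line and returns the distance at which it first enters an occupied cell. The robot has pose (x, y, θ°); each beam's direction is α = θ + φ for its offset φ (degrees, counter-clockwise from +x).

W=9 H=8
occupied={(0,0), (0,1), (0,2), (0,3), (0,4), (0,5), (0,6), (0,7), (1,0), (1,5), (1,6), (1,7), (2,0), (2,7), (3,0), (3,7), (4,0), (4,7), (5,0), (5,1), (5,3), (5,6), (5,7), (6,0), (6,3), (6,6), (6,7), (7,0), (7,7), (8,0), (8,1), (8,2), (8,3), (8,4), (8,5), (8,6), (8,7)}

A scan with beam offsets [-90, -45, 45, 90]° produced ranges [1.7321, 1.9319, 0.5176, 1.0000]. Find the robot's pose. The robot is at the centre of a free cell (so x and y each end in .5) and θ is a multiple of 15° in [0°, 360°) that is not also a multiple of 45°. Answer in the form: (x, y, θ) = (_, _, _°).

(x, y, θ) = (7.5, 5.5, 330°)

Candidates: 35 free-cell centres × 16 headings = 560 poses. Raycast each; keep the one whose scan matches to 4 dp.
  (3.5, 5.5, 105°): beam 1 = 1.9319 ≠ 1.7321 ✗
  (1.5, 4.5, 240°): beam 1 = 0.5774 ≠ 1.7321 ✗
  (3.5, 6.5, 240°): beam 1 = 1.0000 ≠ 1.7321 ✗
  …
  (7.5, 5.5, 330°): r_1=1.7321, r_2=1.9319, r_3=0.5176, r_4=1.0000 — all match ✓
Only this pose fits every beam.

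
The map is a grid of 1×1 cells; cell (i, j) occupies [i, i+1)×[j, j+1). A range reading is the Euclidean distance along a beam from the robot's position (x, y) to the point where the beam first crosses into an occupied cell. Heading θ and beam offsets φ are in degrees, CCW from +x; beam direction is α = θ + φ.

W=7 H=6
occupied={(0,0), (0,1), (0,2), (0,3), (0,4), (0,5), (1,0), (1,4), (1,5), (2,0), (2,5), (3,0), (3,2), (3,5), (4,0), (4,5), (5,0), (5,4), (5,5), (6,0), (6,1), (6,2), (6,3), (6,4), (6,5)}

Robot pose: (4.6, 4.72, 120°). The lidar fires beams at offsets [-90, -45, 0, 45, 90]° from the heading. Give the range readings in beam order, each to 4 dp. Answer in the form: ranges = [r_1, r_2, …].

beam 1: φ=-90°, α=30°
  dir = (cos 30°, sin 30°) = (0.8660, 0.5000); from cell (4,4)
  next x-line at t=0.4619, next y-line at t=0.5600; Δt_x=1.1547, Δt_y=2.0000
    x: enter (5,4) at t=0.4619 ← occupied
  → r_1 = 0.4619
beam 2: φ=-45°, α=75°
  dir = (cos 75°, sin 75°) = (0.2588, 0.9659); from cell (4,4)
  next x-line at t=1.5455, next y-line at t=0.2899; Δt_x=3.8637, Δt_y=1.0353
    y: enter (4,5) at t=0.2899 ← occupied
  → r_2 = 0.2899
beam 3: φ=0°, α=120°
  dir = (cos 120°, sin 120°) = (-0.5000, 0.8660); from cell (4,4)
  next x-line at t=1.2000, next y-line at t=0.3233; Δt_x=2.0000, Δt_y=1.1547
    y: enter (4,5) at t=0.3233 ← occupied
  → r_3 = 0.3233
beam 4: φ=45°, α=165°
  dir = (cos 165°, sin 165°) = (-0.9659, 0.2588); from cell (4,4)
  next x-line at t=0.6212, next y-line at t=1.0818; Δt_x=1.0353, Δt_y=3.8637
    x: enter (3,4) at t=0.6212
    y: enter (3,5) at t=1.0818 ← occupied
  → r_4 = 1.0818
beam 5: φ=90°, α=210°
  dir = (cos 210°, sin 210°) = (-0.8660, -0.5000); from cell (4,4)
  next x-line at t=0.6928, next y-line at t=1.4400; Δt_x=1.1547, Δt_y=2.0000
    x: enter (3,4) at t=0.6928
    y: enter (3,3) at t=1.4400
    x: enter (2,3) at t=1.8475
    x: enter (1,3) at t=3.0022
    y: enter (1,2) at t=3.4400
    x: enter (0,2) at t=4.1569 ← occupied
  → r_5 = 4.1569

ranges = [0.4619, 0.2899, 0.3233, 1.0818, 4.1569]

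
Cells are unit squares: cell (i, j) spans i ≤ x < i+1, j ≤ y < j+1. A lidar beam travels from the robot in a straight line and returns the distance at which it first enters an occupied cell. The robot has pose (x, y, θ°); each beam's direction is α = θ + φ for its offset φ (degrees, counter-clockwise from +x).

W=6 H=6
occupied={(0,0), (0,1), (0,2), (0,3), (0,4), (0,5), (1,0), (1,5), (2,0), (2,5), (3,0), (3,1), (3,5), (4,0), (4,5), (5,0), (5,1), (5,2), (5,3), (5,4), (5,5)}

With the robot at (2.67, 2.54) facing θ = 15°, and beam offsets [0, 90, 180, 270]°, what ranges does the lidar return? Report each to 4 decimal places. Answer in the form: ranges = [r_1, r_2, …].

beam 1: φ=0°, α=15°
  direction (0.9659, 0.2588); cell (2,2); t to first gridline: x 0.3416, y 1.7773 (then +1.0353 / +3.8637)
    (3,2) via x @ 0.3416
    (4,2) via x @ 1.3769
    (4,3) via y @ 1.7773
    (5,3) via x @ 2.4122  # hit
  → r_1 = 2.4122
beam 2: φ=90°, α=105°
  direction (-0.2588, 0.9659); cell (2,2); t to first gridline: x 2.5887, y 0.4762 (then +3.8637 / +1.0353)
    (2,3) via y @ 0.4762
    (2,4) via y @ 1.5115
    (2,5) via y @ 2.5468  # hit
  → r_2 = 2.5468
beam 3: φ=180°, α=195°
  direction (-0.9659, -0.2588); cell (2,2); t to first gridline: x 0.6936, y 2.0864 (then +1.0353 / +3.8637)
    (1,2) via x @ 0.6936
    (0,2) via x @ 1.7289  # hit
  → r_3 = 1.7289
beam 4: φ=270°, α=285°
  direction (0.2588, -0.9659); cell (2,2); t to first gridline: x 1.2750, y 0.5590 (then +3.8637 / +1.0353)
    (2,1) via y @ 0.5590
    (3,1) via x @ 1.2750  # hit
  → r_4 = 1.2750

ranges = [2.4122, 2.5468, 1.7289, 1.2750]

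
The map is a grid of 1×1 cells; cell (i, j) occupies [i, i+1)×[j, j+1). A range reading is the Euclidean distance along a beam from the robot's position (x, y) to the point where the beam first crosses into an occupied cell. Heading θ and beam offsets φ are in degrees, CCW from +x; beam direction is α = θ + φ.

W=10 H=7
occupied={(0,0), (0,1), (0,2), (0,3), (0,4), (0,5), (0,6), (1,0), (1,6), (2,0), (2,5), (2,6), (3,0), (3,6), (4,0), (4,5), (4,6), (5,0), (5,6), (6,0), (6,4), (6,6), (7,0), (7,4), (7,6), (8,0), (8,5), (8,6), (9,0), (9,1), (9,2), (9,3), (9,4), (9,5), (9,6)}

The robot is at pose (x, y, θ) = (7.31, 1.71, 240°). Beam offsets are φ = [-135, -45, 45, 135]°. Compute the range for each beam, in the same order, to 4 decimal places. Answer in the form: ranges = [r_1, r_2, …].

ranges = [2.3708, 2.7432, 0.7350, 1.7496]

beam 1: φ=-135°, α=105°
  dir = (cos 105°, sin 105°) = (-0.2588, 0.9659); from cell (7,1)
  next x-line at t=1.1977, next y-line at t=0.3002; Δt_x=3.8637, Δt_y=1.0353
    y: enter (7,2) at t=0.3002
    x: enter (6,2) at t=1.1977
    y: enter (6,3) at t=1.3355
    y: enter (6,4) at t=2.3708 ← occupied
  → r_1 = 2.3708
beam 2: φ=-45°, α=195°
  dir = (cos 195°, sin 195°) = (-0.9659, -0.2588); from cell (7,1)
  next x-line at t=0.3209, next y-line at t=2.7432; Δt_x=1.0353, Δt_y=3.8637
    x: enter (6,1) at t=0.3209
    x: enter (5,1) at t=1.3562
    x: enter (4,1) at t=2.3915
    y: enter (4,0) at t=2.7432 ← occupied
  → r_2 = 2.7432
beam 3: φ=45°, α=285°
  dir = (cos 285°, sin 285°) = (0.2588, -0.9659); from cell (7,1)
  next x-line at t=2.6660, next y-line at t=0.7350; Δt_x=3.8637, Δt_y=1.0353
    y: enter (7,0) at t=0.7350 ← occupied
  → r_3 = 0.7350
beam 4: φ=135°, α=15°
  dir = (cos 15°, sin 15°) = (0.9659, 0.2588); from cell (7,1)
  next x-line at t=0.7143, next y-line at t=1.1205; Δt_x=1.0353, Δt_y=3.8637
    x: enter (8,1) at t=0.7143
    y: enter (8,2) at t=1.1205
    x: enter (9,2) at t=1.7496 ← occupied
  → r_4 = 1.7496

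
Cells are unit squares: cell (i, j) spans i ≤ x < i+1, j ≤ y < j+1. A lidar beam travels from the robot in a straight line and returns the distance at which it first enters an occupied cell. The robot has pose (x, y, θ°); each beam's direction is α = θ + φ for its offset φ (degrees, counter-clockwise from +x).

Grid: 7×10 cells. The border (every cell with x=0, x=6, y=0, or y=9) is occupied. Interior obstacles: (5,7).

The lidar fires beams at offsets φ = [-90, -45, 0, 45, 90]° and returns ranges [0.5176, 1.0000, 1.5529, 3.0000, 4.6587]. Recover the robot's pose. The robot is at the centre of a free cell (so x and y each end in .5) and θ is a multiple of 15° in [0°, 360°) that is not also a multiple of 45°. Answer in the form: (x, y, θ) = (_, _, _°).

The pose lattice has 39·16 = 624 candidates. Test each by forward raycasting.
  (5.5, 6.5, 210°): beam 1 = 0.5774 ≠ 0.5176 ✗
  (1.5, 5.5, 105°): beam 1 = 4.6587 ≠ 0.5176 ✗
  (4.5, 4.5, 75°): beam 1 = 1.5529 ≠ 0.5176 ✗
  (2.5, 7.5, 150°): beam 1 = 1.7321 ≠ 0.5176 ✗
  …
  (1.5, 2.5, 285°): r_1=0.5176, r_2=1.0000, r_3=1.5529, r_4=3.0000, r_5=4.6587 — all match ✓
Unique over the lattice → pose = (1.5, 2.5, 285°).

(x, y, θ) = (1.5, 2.5, 285°)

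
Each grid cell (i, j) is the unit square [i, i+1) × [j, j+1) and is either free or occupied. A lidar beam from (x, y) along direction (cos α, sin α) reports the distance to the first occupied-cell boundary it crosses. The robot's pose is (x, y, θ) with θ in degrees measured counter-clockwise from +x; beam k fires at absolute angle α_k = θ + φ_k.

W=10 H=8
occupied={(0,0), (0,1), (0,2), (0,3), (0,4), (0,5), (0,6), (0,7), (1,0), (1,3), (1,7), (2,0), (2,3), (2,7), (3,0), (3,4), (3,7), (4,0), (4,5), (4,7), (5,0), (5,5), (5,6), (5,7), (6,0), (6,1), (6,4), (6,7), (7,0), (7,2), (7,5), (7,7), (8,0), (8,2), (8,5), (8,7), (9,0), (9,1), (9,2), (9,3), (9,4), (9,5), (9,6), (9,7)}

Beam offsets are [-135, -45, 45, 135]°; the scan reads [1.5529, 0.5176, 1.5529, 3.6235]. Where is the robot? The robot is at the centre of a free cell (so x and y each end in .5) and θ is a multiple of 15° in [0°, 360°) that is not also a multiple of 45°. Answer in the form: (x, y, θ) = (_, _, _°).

(x, y, θ) = (1.5, 5.5, 240°)

Enumerate (i+0.5, j+0.5, θ) over the 36 free cells and 16 admissible headings. For each, cast all 4 beams and compare to the given ranges.
  (8.5, 1.5, 30°): beam 1 = 0.5176 ≠ 1.5529 ✗
  (8.5, 6.5, 30°): beam 1 = 0.5176 ≠ 1.5529 ✗
  (8.5, 6.5, 120°): beam 1 = 0.5176 ≠ 1.5529 ✗
  (4.5, 4.5, 195°): beam 1 = 0.5774 ≠ 1.5529 ✗
  (6.5, 3.5, 285°): beam 1 = 2.8868 ≠ 1.5529 ✗
  …
  (1.5, 5.5, 240°): r_1=1.5529, r_2=0.5176, r_3=1.5529, r_4=3.6235 — all match ✓
No second candidate reproduces the full scan.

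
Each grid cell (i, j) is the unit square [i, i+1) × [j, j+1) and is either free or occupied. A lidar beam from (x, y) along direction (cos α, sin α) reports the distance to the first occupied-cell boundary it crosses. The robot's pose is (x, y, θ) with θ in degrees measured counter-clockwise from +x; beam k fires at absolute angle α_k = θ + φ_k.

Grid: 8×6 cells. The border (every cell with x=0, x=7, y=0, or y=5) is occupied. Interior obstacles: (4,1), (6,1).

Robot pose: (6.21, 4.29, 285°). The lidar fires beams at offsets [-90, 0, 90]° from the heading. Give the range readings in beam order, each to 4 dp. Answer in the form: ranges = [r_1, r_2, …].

beam 1: φ=-90°, α=195°
  cosα=-0.9659 sinα=-0.2588 | (6,4) | tMaxX 0.2174 tMaxY 1.1205 | tΔX 1.0353 tΔY 3.8637
    t=0.2174 [x] (5,4)
    t=1.1205 [y] (5,3)
    t=1.2527 [x] (4,3)
    t=2.2880 [x] (3,3)
    t=3.3232 [x] (2,3)
    t=4.3585 [x] (1,3)
    t=4.9842 [y] (1,2)
    t=5.3938 [x] (0,2) — stop
  → r_1 = 5.3938
beam 2: φ=0°, α=285°
  cosα=0.2588 sinα=-0.9659 | (6,4) | tMaxX 3.0523 tMaxY 0.3002 | tΔX 3.8637 tΔY 1.0353
    t=0.3002 [y] (6,3)
    t=1.3355 [y] (6,2)
    t=2.3708 [y] (6,1) — stop
  → r_2 = 2.3708
beam 3: φ=90°, α=15°
  cosα=0.9659 sinα=0.2588 | (6,4) | tMaxX 0.8179 tMaxY 2.7432 | tΔX 1.0353 tΔY 3.8637
    t=0.8179 [x] (7,4) — stop
  → r_3 = 0.8179

ranges = [5.3938, 2.3708, 0.8179]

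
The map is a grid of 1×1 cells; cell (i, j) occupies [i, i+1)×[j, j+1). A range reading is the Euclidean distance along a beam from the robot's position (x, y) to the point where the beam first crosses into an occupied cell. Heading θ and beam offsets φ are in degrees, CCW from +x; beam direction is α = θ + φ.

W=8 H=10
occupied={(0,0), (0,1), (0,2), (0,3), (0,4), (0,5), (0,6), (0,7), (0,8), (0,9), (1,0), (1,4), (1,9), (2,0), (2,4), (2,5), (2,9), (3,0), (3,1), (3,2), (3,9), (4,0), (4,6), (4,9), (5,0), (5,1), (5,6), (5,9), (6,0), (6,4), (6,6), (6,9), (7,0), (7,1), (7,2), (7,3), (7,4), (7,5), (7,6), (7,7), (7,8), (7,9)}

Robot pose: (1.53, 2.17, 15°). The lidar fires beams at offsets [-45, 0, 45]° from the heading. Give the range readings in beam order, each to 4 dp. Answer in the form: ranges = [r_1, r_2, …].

ranges = [1.6974, 1.5219, 2.1131]

beam 1: φ=-45°, α=330°
  cosα=0.8660 sinα=-0.5000 | (1,2) | tMaxX 0.5427 tMaxY 0.3400 | tΔX 1.1547 tΔY 2.0000
    t=0.3400 [y] (1,1)
    t=0.5427 [x] (2,1)
    t=1.6974 [x] (3,1) — stop
  → r_1 = 1.6974
beam 2: φ=0°, α=15°
  cosα=0.9659 sinα=0.2588 | (1,2) | tMaxX 0.4866 tMaxY 3.2069 | tΔX 1.0353 tΔY 3.8637
    t=0.4866 [x] (2,2)
    t=1.5219 [x] (3,2) — stop
  → r_2 = 1.5219
beam 3: φ=45°, α=60°
  cosα=0.5000 sinα=0.8660 | (1,2) | tMaxX 0.9400 tMaxY 0.9584 | tΔX 2.0000 tΔY 1.1547
    t=0.9400 [x] (2,2)
    t=0.9584 [y] (2,3)
    t=2.1131 [y] (2,4) — stop
  → r_3 = 2.1131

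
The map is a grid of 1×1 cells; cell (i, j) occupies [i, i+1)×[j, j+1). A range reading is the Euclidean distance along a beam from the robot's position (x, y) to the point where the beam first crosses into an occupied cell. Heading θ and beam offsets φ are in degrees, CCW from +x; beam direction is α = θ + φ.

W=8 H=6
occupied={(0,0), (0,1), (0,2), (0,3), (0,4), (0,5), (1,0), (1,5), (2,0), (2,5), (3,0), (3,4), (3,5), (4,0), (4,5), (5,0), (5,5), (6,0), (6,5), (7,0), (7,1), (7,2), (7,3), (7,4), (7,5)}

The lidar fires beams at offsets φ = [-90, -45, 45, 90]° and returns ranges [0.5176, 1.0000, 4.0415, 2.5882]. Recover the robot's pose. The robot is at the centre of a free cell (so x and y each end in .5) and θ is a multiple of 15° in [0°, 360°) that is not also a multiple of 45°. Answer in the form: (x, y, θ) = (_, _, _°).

The pose lattice has 23·16 = 368 candidates. Test each by forward raycasting.
  (1.5, 3.5, 75°): beam 1 = 5.6940 ≠ 0.5176 ✗
  (2.5, 1.5, 255°): beam 1 = 1.5529 ≠ 0.5176 ✗
  (3.5, 2.5, 330°): beam 1 = 1.7321 ≠ 0.5176 ✗
  (5.5, 2.5, 285°): beam 1 = 4.6587 ≠ 0.5176 ✗
  …
  (4.5, 1.5, 15°): r_1=0.5176, r_2=1.0000, r_3=4.0415, r_4=2.5882 — all match ✓
Only this pose fits every beam.

(x, y, θ) = (4.5, 1.5, 15°)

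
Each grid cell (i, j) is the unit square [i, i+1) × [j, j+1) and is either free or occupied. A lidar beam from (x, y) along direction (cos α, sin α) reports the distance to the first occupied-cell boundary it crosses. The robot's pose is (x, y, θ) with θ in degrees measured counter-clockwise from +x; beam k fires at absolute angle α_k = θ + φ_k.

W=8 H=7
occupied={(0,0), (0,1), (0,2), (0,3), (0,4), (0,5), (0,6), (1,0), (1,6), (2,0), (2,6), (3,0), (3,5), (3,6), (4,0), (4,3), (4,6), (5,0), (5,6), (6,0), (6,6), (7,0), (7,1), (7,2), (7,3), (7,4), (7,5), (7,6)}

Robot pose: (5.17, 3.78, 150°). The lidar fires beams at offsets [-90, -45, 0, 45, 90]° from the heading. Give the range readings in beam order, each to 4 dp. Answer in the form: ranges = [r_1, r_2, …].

beam 1: φ=-90°, α=60°
  d=(0.5000,0.8660)  start (5,3)  tX=1.6600 tY=0.2540  stride 1/|dx|=2.0000 1/|dy|=1.1547
    cross y-line → (5,4), t=0.2540
    cross y-line → (5,5), t=1.4087
    cross x-line → (6,5), t=1.6600
    cross y-line → (6,6), t=2.5634 (wall)
  → r_1 = 2.5634
beam 2: φ=-45°, α=105°
  d=(-0.2588,0.9659)  start (5,3)  tX=0.6568 tY=0.2278  stride 1/|dx|=3.8637 1/|dy|=1.0353
    cross y-line → (5,4), t=0.2278
    cross x-line → (4,4), t=0.6568
    cross y-line → (4,5), t=1.2630
    cross y-line → (4,6), t=2.2983 (wall)
  → r_2 = 2.2983
beam 3: φ=0°, α=150°
  d=(-0.8660,0.5000)  start (5,3)  tX=0.1963 tY=0.4400  stride 1/|dx|=1.1547 1/|dy|=2.0000
    cross x-line → (4,3), t=0.1963 (wall)
  → r_3 = 0.1963
beam 4: φ=45°, α=195°
  d=(-0.9659,-0.2588)  start (5,3)  tX=0.1760 tY=3.0137  stride 1/|dx|=1.0353 1/|dy|=3.8637
    cross x-line → (4,3), t=0.1760 (wall)
  → r_4 = 0.1760
beam 5: φ=90°, α=240°
  d=(-0.5000,-0.8660)  start (5,3)  tX=0.3400 tY=0.9007  stride 1/|dx|=2.0000 1/|dy|=1.1547
    cross x-line → (4,3), t=0.3400 (wall)
  → r_5 = 0.3400

ranges = [2.5634, 2.2983, 0.1963, 0.1760, 0.3400]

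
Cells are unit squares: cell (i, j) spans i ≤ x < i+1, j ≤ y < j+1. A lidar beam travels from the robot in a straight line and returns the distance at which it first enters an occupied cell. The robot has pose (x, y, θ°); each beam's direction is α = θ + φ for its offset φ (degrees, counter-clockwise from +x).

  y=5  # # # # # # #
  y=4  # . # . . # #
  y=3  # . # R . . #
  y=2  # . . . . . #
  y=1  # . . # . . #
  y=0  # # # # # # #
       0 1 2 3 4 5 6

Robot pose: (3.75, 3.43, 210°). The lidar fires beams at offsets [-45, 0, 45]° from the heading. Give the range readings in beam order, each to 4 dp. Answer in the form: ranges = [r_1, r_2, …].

ranges = [0.7765, 3.1754, 1.4804]

beam 1: φ=-45°, α=165°
  cosα=-0.9659 sinα=0.2588 | (3,3) | tMaxX 0.7765 tMaxY 2.2023 | tΔX 1.0353 tΔY 3.8637
    t=0.7765 [x] (2,3) — stop
  → r_1 = 0.7765
beam 2: φ=0°, α=210°
  cosα=-0.8660 sinα=-0.5000 | (3,3) | tMaxX 0.8660 tMaxY 0.8600 | tΔX 1.1547 tΔY 2.0000
    t=0.8600 [y] (3,2)
    t=0.8660 [x] (2,2)
    t=2.0207 [x] (1,2)
    t=2.8600 [y] (1,1)
    t=3.1754 [x] (0,1) — stop
  → r_2 = 3.1754
beam 3: φ=45°, α=255°
  cosα=-0.2588 sinα=-0.9659 | (3,3) | tMaxX 2.8978 tMaxY 0.4452 | tΔX 3.8637 tΔY 1.0353
    t=0.4452 [y] (3,2)
    t=1.4804 [y] (3,1) — stop
  → r_3 = 1.4804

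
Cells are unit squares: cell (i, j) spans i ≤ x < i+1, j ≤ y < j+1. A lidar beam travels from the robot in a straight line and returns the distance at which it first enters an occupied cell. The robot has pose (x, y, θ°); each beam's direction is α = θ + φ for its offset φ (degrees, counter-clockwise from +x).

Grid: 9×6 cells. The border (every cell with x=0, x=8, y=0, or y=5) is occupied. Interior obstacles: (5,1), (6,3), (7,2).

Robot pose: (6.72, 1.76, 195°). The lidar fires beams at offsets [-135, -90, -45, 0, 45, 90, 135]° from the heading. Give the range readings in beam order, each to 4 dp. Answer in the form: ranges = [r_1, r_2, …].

beam 1: φ=-135°, α=60°
  d=(0.5000,0.8660)  start (6,1)  tX=0.5600 tY=0.2771  stride 1/|dx|=2.0000 1/|dy|=1.1547
    cross y-line → (6,2), t=0.2771
    cross x-line → (7,2), t=0.5600 (wall)
  → r_1 = 0.5600
beam 2: φ=-90°, α=105°
  d=(-0.2588,0.9659)  start (6,1)  tX=2.7819 tY=0.2485  stride 1/|dx|=3.8637 1/|dy|=1.0353
    cross y-line → (6,2), t=0.2485
    cross y-line → (6,3), t=1.2837 (wall)
  → r_2 = 1.2837
beam 3: φ=-45°, α=150°
  d=(-0.8660,0.5000)  start (6,1)  tX=0.8314 tY=0.4800  stride 1/|dx|=1.1547 1/|dy|=2.0000
    cross y-line → (6,2), t=0.4800
    cross x-line → (5,2), t=0.8314
    cross x-line → (4,2), t=1.9861
    cross y-line → (4,3), t=2.4800
    cross x-line → (3,3), t=3.1408
    cross x-line → (2,3), t=4.2955
    cross y-line → (2,4), t=4.4800
    cross x-line → (1,4), t=5.4502
    cross y-line → (1,5), t=6.4800 (wall)
  → r_3 = 6.4800
beam 4: φ=0°, α=195°
  d=(-0.9659,-0.2588)  start (6,1)  tX=0.7454 tY=2.9364  stride 1/|dx|=1.0353 1/|dy|=3.8637
    cross x-line → (5,1), t=0.7454 (wall)
  → r_4 = 0.7454
beam 5: φ=45°, α=240°
  d=(-0.5000,-0.8660)  start (6,1)  tX=1.4400 tY=0.8776  stride 1/|dx|=2.0000 1/|dy|=1.1547
    cross y-line → (6,0), t=0.8776 (wall)
  → r_5 = 0.8776
beam 6: φ=90°, α=285°
  d=(0.2588,-0.9659)  start (6,1)  tX=1.0818 tY=0.7868  stride 1/|dx|=3.8637 1/|dy|=1.0353
    cross y-line → (6,0), t=0.7868 (wall)
  → r_6 = 0.7868
beam 7: φ=135°, α=330°
  d=(0.8660,-0.5000)  start (6,1)  tX=0.3233 tY=1.5200  stride 1/|dx|=1.1547 1/|dy|=2.0000
    cross x-line → (7,1), t=0.3233
    cross x-line → (8,1), t=1.4780 (wall)
  → r_7 = 1.4780

ranges = [0.5600, 1.2837, 6.4800, 0.7454, 0.8776, 0.7868, 1.4780]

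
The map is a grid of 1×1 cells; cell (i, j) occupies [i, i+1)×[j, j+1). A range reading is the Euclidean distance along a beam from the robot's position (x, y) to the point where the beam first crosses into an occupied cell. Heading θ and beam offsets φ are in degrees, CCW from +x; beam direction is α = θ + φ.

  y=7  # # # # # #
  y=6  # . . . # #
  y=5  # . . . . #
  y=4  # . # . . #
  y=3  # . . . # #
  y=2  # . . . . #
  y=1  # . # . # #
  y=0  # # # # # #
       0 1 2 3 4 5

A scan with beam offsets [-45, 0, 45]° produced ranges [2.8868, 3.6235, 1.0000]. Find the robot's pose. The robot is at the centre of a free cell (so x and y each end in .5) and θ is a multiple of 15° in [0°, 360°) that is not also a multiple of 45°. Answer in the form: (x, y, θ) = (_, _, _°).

Candidates: 19 free-cell centres × 16 headings = 304 poses. Raycast each; keep the one whose scan matches to 4 dp.
  (2.5, 2.5, 300°): beam 1 = 0.5176 ≠ 2.8868 ✗
  (3.5, 2.5, 255°): beam 1 = 1.0000 ≠ 2.8868 ✗
  (1.5, 2.5, 165°): beam 1 = 1.0000 ≠ 2.8868 ✗
  (3.5, 4.5, 345°): beam 1 = 1.0000 ≠ 2.8868 ✗
  …
  (3.5, 3.5, 105°): r_1=2.8868, r_2=3.6235, r_3=1.0000 — all match ✓
No second candidate reproduces the full scan.

(x, y, θ) = (3.5, 3.5, 105°)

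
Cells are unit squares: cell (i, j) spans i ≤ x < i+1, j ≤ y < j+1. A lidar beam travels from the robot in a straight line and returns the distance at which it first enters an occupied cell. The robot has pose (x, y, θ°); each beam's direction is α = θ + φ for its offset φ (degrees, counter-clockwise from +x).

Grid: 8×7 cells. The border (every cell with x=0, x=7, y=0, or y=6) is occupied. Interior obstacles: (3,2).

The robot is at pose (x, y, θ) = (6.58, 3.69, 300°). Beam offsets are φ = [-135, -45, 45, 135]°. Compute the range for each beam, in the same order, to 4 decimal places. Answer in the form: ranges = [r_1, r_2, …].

ranges = [5.7768, 2.7849, 0.4348, 1.6228]

beam 1: φ=-135°, α=165°
  direction (-0.9659, 0.2588); cell (6,3); t to first gridline: x 0.6005, y 1.1977 (then +1.0353 / +3.8637)
    (5,3) via x @ 0.6005
    (5,4) via y @ 1.1977
    (4,4) via x @ 1.6357
    (3,4) via x @ 2.6710
    (2,4) via x @ 3.7063
    (1,4) via x @ 4.7416
    (1,5) via y @ 5.0615
    (0,5) via x @ 5.7768  # hit
  → r_1 = 5.7768
beam 2: φ=-45°, α=255°
  direction (-0.2588, -0.9659); cell (6,3); t to first gridline: x 2.2409, y 0.7143 (then +3.8637 / +1.0353)
    (6,2) via y @ 0.7143
    (6,1) via y @ 1.7496
    (5,1) via x @ 2.2409
    (5,0) via y @ 2.7849  # hit
  → r_2 = 2.7849
beam 3: φ=45°, α=345°
  direction (0.9659, -0.2588); cell (6,3); t to first gridline: x 0.4348, y 2.6660 (then +1.0353 / +3.8637)
    (7,3) via x @ 0.4348  # hit
  → r_3 = 0.4348
beam 4: φ=135°, α=75°
  direction (0.2588, 0.9659); cell (6,3); t to first gridline: x 1.6228, y 0.3209 (then +3.8637 / +1.0353)
    (6,4) via y @ 0.3209
    (6,5) via y @ 1.3562
    (7,5) via x @ 1.6228  # hit
  → r_4 = 1.6228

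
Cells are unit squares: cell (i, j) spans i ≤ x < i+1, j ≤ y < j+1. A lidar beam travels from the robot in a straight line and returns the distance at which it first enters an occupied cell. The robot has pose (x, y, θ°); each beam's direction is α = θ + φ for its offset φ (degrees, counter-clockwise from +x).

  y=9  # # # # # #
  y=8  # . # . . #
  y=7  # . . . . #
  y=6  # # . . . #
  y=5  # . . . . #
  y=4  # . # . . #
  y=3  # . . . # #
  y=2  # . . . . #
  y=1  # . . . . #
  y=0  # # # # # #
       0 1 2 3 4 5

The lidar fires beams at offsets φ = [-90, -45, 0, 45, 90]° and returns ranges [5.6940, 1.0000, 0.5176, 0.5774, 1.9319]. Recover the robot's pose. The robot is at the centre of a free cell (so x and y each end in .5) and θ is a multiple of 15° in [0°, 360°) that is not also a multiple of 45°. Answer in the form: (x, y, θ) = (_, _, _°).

The pose lattice has 28·16 = 448 candidates. Test each by forward raycasting.
  (4.5, 6.5, 195°): beam 1 = 2.5882 ≠ 5.6940 ✗
  (1.5, 5.5, 210°): beam 1 = 0.5774 ≠ 5.6940 ✗
  (4.5, 5.5, 150°): beam 1 = 1.0000 ≠ 5.6940 ✗
  (4.5, 1.5, 240°): beam 1 = 4.0415 ≠ 5.6940 ✗
  (1.5, 8.5, 285°): beam 1 = 0.5176 ≠ 5.6940 ✗
  …
  (4.5, 6.5, 345°): r_1=5.6940, r_2=1.0000, r_3=0.5176, r_4=0.5774, r_5=1.9319 — all match ✓
Unique over the lattice → pose = (4.5, 6.5, 345°).

(x, y, θ) = (4.5, 6.5, 345°)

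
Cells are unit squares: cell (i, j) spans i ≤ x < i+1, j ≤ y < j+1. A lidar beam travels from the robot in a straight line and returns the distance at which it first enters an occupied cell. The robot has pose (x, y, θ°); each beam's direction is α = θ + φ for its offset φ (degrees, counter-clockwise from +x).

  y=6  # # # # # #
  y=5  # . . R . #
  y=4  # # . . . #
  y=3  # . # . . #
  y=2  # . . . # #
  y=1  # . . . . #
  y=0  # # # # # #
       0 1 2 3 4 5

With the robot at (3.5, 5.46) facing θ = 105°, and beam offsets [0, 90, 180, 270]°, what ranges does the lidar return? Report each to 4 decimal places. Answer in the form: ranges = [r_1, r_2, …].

beam 1: φ=0°, α=105°
  cosα=-0.2588 sinα=0.9659 | (3,5) | tMaxX 1.9319 tMaxY 0.5590 | tΔX 3.8637 tΔY 1.0353
    t=0.5590 [y] (3,6) — stop
  → r_1 = 0.5590
beam 2: φ=90°, α=195°
  cosα=-0.9659 sinα=-0.2588 | (3,5) | tMaxX 0.5176 tMaxY 1.7773 | tΔX 1.0353 tΔY 3.8637
    t=0.5176 [x] (2,5)
    t=1.5529 [x] (1,5)
    t=1.7773 [y] (1,4) — stop
  → r_2 = 1.7773
beam 3: φ=180°, α=285°
  cosα=0.2588 sinα=-0.9659 | (3,5) | tMaxX 1.9319 tMaxY 0.4762 | tΔX 3.8637 tΔY 1.0353
    t=0.4762 [y] (3,4)
    t=1.5115 [y] (3,3)
    t=1.9319 [x] (4,3)
    t=2.5468 [y] (4,2) — stop
  → r_3 = 2.5468
beam 4: φ=270°, α=15°
  cosα=0.9659 sinα=0.2588 | (3,5) | tMaxX 0.5176 tMaxY 2.0864 | tΔX 1.0353 tΔY 3.8637
    t=0.5176 [x] (4,5)
    t=1.5529 [x] (5,5) — stop
  → r_4 = 1.5529

ranges = [0.5590, 1.7773, 2.5468, 1.5529]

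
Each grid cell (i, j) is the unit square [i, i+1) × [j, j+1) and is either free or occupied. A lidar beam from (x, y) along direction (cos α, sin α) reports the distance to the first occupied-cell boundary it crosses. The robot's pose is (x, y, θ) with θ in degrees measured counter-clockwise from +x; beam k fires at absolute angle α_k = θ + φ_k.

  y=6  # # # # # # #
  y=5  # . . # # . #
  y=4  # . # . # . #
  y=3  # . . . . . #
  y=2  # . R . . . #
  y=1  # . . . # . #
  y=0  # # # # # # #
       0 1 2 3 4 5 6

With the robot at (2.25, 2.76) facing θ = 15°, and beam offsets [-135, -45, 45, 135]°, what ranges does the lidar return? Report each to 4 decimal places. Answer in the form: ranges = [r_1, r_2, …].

beam 1: φ=-135°, α=240°
  d=(-0.5000,-0.8660)  start (2,2)  tX=0.5000 tY=0.8776  stride 1/|dx|=2.0000 1/|dy|=1.1547
    cross x-line → (1,2), t=0.5000
    cross y-line → (1,1), t=0.8776
    cross y-line → (1,0), t=2.0323 (wall)
  → r_1 = 2.0323
beam 2: φ=-45°, α=330°
  d=(0.8660,-0.5000)  start (2,2)  tX=0.8660 tY=1.5200  stride 1/|dx|=1.1547 1/|dy|=2.0000
    cross x-line → (3,2), t=0.8660
    cross y-line → (3,1), t=1.5200
    cross x-line → (4,1), t=2.0207 (wall)
  → r_2 = 2.0207
beam 3: φ=45°, α=60°
  d=(0.5000,0.8660)  start (2,2)  tX=1.5000 tY=0.2771  stride 1/|dx|=2.0000 1/|dy|=1.1547
    cross y-line → (2,3), t=0.2771
    cross y-line → (2,4), t=1.4318 (wall)
  → r_3 = 1.4318
beam 4: φ=135°, α=150°
  d=(-0.8660,0.5000)  start (2,2)  tX=0.2887 tY=0.4800  stride 1/|dx|=1.1547 1/|dy|=2.0000
    cross x-line → (1,2), t=0.2887
    cross y-line → (1,3), t=0.4800
    cross x-line → (0,3), t=1.4434 (wall)
  → r_4 = 1.4434

ranges = [2.0323, 2.0207, 1.4318, 1.4434]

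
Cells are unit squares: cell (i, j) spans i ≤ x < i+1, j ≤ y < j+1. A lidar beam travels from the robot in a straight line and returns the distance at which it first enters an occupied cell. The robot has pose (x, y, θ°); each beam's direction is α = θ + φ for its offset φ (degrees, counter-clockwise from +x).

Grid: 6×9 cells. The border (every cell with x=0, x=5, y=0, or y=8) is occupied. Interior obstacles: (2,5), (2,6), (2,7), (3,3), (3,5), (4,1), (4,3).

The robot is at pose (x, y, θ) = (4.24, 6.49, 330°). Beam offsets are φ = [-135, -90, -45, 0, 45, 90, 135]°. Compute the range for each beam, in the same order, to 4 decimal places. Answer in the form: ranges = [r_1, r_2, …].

beam 1: φ=-135°, α=195°
  cosα=-0.9659 sinα=-0.2588 | (4,6) | tMaxX 0.2485 tMaxY 1.8932 | tΔX 1.0353 tΔY 3.8637
    t=0.2485 [x] (3,6)
    t=1.2837 [x] (2,6) — stop
  → r_1 = 1.2837
beam 2: φ=-90°, α=240°
  cosα=-0.5000 sinα=-0.8660 | (4,6) | tMaxX 0.4800 tMaxY 0.5658 | tΔX 2.0000 tΔY 1.1547
    t=0.4800 [x] (3,6)
    t=0.5658 [y] (3,5) — stop
  → r_2 = 0.5658
beam 3: φ=-45°, α=285°
  cosα=0.2588 sinα=-0.9659 | (4,6) | tMaxX 2.9364 tMaxY 0.5073 | tΔX 3.8637 tΔY 1.0353
    t=0.5073 [y] (4,5)
    t=1.5426 [y] (4,4)
    t=2.5778 [y] (4,3) — stop
  → r_3 = 2.5778
beam 4: φ=0°, α=330°
  cosα=0.8660 sinα=-0.5000 | (4,6) | tMaxX 0.8776 tMaxY 0.9800 | tΔX 1.1547 tΔY 2.0000
    t=0.8776 [x] (5,6) — stop
  → r_4 = 0.8776
beam 5: φ=45°, α=15°
  cosα=0.9659 sinα=0.2588 | (4,6) | tMaxX 0.7868 tMaxY 1.9705 | tΔX 1.0353 tΔY 3.8637
    t=0.7868 [x] (5,6) — stop
  → r_5 = 0.7868
beam 6: φ=90°, α=60°
  cosα=0.5000 sinα=0.8660 | (4,6) | tMaxX 1.5200 tMaxY 0.5889 | tΔX 2.0000 tΔY 1.1547
    t=0.5889 [y] (4,7)
    t=1.5200 [x] (5,7) — stop
  → r_6 = 1.5200
beam 7: φ=135°, α=105°
  cosα=-0.2588 sinα=0.9659 | (4,6) | tMaxX 0.9273 tMaxY 0.5280 | tΔX 3.8637 tΔY 1.0353
    t=0.5280 [y] (4,7)
    t=0.9273 [x] (3,7)
    t=1.5633 [y] (3,8) — stop
  → r_7 = 1.5633

ranges = [1.2837, 0.5658, 2.5778, 0.8776, 0.7868, 1.5200, 1.5633]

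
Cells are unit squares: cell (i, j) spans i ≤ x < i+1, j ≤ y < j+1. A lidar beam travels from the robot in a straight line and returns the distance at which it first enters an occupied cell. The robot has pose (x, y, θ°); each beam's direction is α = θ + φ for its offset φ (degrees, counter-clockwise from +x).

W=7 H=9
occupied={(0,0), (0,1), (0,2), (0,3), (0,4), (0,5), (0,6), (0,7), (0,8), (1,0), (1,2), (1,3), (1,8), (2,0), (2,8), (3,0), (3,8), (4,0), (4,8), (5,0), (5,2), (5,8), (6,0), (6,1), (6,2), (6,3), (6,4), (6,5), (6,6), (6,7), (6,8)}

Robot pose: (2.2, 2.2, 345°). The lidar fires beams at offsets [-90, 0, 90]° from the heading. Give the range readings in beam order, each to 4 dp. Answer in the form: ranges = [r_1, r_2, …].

ranges = [1.2423, 3.9340, 6.0046]

beam 1: φ=-90°, α=255°
  cosα=-0.2588 sinα=-0.9659 | (2,2) | tMaxX 0.7727 tMaxY 0.2071 | tΔX 3.8637 tΔY 1.0353
    t=0.2071 [y] (2,1)
    t=0.7727 [x] (1,1)
    t=1.2423 [y] (1,0) — stop
  → r_1 = 1.2423
beam 2: φ=0°, α=345°
  cosα=0.9659 sinα=-0.2588 | (2,2) | tMaxX 0.8282 tMaxY 0.7727 | tΔX 1.0353 tΔY 3.8637
    t=0.7727 [y] (2,1)
    t=0.8282 [x] (3,1)
    t=1.8635 [x] (4,1)
    t=2.8988 [x] (5,1)
    t=3.9340 [x] (6,1) — stop
  → r_2 = 3.9340
beam 3: φ=90°, α=75°
  cosα=0.2588 sinα=0.9659 | (2,2) | tMaxX 3.0910 tMaxY 0.8282 | tΔX 3.8637 tΔY 1.0353
    t=0.8282 [y] (2,3)
    t=1.8635 [y] (2,4)
    t=2.8988 [y] (2,5)
    t=3.0910 [x] (3,5)
    t=3.9340 [y] (3,6)
    t=4.9693 [y] (3,7)
    t=6.0046 [y] (3,8) — stop
  → r_3 = 6.0046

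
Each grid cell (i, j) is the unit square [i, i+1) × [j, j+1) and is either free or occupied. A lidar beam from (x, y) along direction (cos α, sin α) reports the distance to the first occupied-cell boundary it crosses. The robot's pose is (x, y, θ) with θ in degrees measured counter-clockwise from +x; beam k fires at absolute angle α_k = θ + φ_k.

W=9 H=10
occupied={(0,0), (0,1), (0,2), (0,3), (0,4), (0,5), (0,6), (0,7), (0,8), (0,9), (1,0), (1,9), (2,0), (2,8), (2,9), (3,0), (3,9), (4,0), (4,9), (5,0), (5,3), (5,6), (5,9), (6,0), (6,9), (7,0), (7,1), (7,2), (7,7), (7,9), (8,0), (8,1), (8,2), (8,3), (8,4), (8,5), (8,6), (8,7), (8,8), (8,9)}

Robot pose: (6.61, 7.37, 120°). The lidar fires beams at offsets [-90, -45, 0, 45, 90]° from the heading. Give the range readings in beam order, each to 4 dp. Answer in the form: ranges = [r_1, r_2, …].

ranges = [0.4503, 1.6875, 1.8822, 3.7373, 0.7400]

beam 1: φ=-90°, α=30°
  dir = (cos 30°, sin 30°) = (0.8660, 0.5000); from cell (6,7)
  next x-line at t=0.4503, next y-line at t=1.2600; Δt_x=1.1547, Δt_y=2.0000
    x: enter (7,7) at t=0.4503 ← occupied
  → r_1 = 0.4503
beam 2: φ=-45°, α=75°
  dir = (cos 75°, sin 75°) = (0.2588, 0.9659); from cell (6,7)
  next x-line at t=1.5068, next y-line at t=0.6522; Δt_x=3.8637, Δt_y=1.0353
    y: enter (6,8) at t=0.6522
    x: enter (7,8) at t=1.5068
    y: enter (7,9) at t=1.6875 ← occupied
  → r_2 = 1.6875
beam 3: φ=0°, α=120°
  dir = (cos 120°, sin 120°) = (-0.5000, 0.8660); from cell (6,7)
  next x-line at t=1.2200, next y-line at t=0.7275; Δt_x=2.0000, Δt_y=1.1547
    y: enter (6,8) at t=0.7275
    x: enter (5,8) at t=1.2200
    y: enter (5,9) at t=1.8822 ← occupied
  → r_3 = 1.8822
beam 4: φ=45°, α=165°
  dir = (cos 165°, sin 165°) = (-0.9659, 0.2588); from cell (6,7)
  next x-line at t=0.6315, next y-line at t=2.4341; Δt_x=1.0353, Δt_y=3.8637
    x: enter (5,7) at t=0.6315
    x: enter (4,7) at t=1.6668
    y: enter (4,8) at t=2.4341
    x: enter (3,8) at t=2.7021
    x: enter (2,8) at t=3.7373 ← occupied
  → r_4 = 3.7373
beam 5: φ=90°, α=210°
  dir = (cos 210°, sin 210°) = (-0.8660, -0.5000); from cell (6,7)
  next x-line at t=0.7044, next y-line at t=0.7400; Δt_x=1.1547, Δt_y=2.0000
    x: enter (5,7) at t=0.7044
    y: enter (5,6) at t=0.7400 ← occupied
  → r_5 = 0.7400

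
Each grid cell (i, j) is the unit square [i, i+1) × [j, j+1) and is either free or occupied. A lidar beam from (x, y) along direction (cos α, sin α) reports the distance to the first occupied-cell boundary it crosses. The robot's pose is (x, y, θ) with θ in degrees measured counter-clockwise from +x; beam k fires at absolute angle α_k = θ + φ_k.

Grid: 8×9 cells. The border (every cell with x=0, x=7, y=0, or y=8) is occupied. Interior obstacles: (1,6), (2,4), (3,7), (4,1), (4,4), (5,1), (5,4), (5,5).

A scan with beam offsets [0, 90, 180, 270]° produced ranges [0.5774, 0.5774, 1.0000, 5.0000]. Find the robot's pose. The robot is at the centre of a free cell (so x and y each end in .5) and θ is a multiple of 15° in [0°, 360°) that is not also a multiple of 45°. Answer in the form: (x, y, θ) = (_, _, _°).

Enumerate (i+0.5, j+0.5, θ) over the 34 free cells and 16 admissible headings. For each, cast all 4 beams and compare to the given ranges.
  (3.5, 1.5, 345°): beam 1 = 0.5176 ≠ 0.5774 ✗
  (4.5, 3.5, 30°): beam 1 = 1.0000 ≠ 0.5774 ✗
  (3.5, 3.5, 150°): beam 1 = 1.0000 ≠ 0.5774 ✗
  …
  (1.5, 5.5, 120°): r_1=0.5774, r_2=0.5774, r_3=1.0000, r_4=5.0000 — all match ✓
Only this pose fits every beam.

(x, y, θ) = (1.5, 5.5, 120°)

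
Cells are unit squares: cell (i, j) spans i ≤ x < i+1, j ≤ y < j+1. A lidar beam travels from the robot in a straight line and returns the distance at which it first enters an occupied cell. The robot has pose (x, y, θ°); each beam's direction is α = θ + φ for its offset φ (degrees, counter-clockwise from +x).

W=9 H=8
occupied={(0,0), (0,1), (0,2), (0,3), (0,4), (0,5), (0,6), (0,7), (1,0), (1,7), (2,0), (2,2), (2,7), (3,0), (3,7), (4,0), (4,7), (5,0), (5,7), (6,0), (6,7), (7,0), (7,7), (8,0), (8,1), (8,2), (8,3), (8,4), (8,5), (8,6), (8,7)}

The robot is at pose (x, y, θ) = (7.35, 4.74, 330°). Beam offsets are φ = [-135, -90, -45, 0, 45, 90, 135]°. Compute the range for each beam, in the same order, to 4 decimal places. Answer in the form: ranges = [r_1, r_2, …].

ranges = [6.5740, 4.3186, 2.5114, 0.7506, 0.6729, 1.3000, 2.3397]

beam 1: φ=-135°, α=195°
  direction (-0.9659, -0.2588); cell (7,4); t to first gridline: x 0.3623, y 2.8591 (then +1.0353 / +3.8637)
    (6,4) via x @ 0.3623
    (5,4) via x @ 1.3976
    (4,4) via x @ 2.4329
    (4,3) via y @ 2.8591
    (3,3) via x @ 3.4682
    (2,3) via x @ 4.5035
    (1,3) via x @ 5.5387
    (0,3) via x @ 6.5740  # hit
  → r_1 = 6.5740
beam 2: φ=-90°, α=240°
  direction (-0.5000, -0.8660); cell (7,4); t to first gridline: x 0.7000, y 0.8545 (then +2.0000 / +1.1547)
    (6,4) via x @ 0.7000
    (6,3) via y @ 0.8545
    (6,2) via y @ 2.0092
    (5,2) via x @ 2.7000
    (5,1) via y @ 3.1639
    (5,0) via y @ 4.3186  # hit
  → r_2 = 4.3186
beam 3: φ=-45°, α=285°
  direction (0.2588, -0.9659); cell (7,4); t to first gridline: x 2.5114, y 0.7661 (then +3.8637 / +1.0353)
    (7,3) via y @ 0.7661
    (7,2) via y @ 1.8014
    (8,2) via x @ 2.5114  # hit
  → r_3 = 2.5114
beam 4: φ=0°, α=330°
  direction (0.8660, -0.5000); cell (7,4); t to first gridline: x 0.7506, y 1.4800 (then +1.1547 / +2.0000)
    (8,4) via x @ 0.7506  # hit
  → r_4 = 0.7506
beam 5: φ=45°, α=15°
  direction (0.9659, 0.2588); cell (7,4); t to first gridline: x 0.6729, y 1.0046 (then +1.0353 / +3.8637)
    (8,4) via x @ 0.6729  # hit
  → r_5 = 0.6729
beam 6: φ=90°, α=60°
  direction (0.5000, 0.8660); cell (7,4); t to first gridline: x 1.3000, y 0.3002 (then +2.0000 / +1.1547)
    (7,5) via y @ 0.3002
    (8,5) via x @ 1.3000  # hit
  → r_6 = 1.3000
beam 7: φ=135°, α=105°
  direction (-0.2588, 0.9659); cell (7,4); t to first gridline: x 1.3523, y 0.2692 (then +3.8637 / +1.0353)
    (7,5) via y @ 0.2692
    (7,6) via y @ 1.3044
    (6,6) via x @ 1.3523
    (6,7) via y @ 2.3397  # hit
  → r_7 = 2.3397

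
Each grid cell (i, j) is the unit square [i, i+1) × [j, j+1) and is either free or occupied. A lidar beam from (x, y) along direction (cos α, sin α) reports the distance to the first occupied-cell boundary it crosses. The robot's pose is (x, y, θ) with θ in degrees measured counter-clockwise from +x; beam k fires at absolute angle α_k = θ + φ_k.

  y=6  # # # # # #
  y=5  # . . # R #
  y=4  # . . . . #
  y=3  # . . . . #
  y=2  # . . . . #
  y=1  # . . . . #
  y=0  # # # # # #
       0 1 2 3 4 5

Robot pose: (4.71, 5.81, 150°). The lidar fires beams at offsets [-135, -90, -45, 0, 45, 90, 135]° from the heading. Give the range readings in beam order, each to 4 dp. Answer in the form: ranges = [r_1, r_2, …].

beam 1: φ=-135°, α=15°
  d=(0.9659,0.2588)  start (4,5)  tX=0.3002 tY=0.7341  stride 1/|dx|=1.0353 1/|dy|=3.8637
    cross x-line → (5,5), t=0.3002 (wall)
  → r_1 = 0.3002
beam 2: φ=-90°, α=60°
  d=(0.5000,0.8660)  start (4,5)  tX=0.5800 tY=0.2194  stride 1/|dx|=2.0000 1/|dy|=1.1547
    cross y-line → (4,6), t=0.2194 (wall)
  → r_2 = 0.2194
beam 3: φ=-45°, α=105°
  d=(-0.2588,0.9659)  start (4,5)  tX=2.7432 tY=0.1967  stride 1/|dx|=3.8637 1/|dy|=1.0353
    cross y-line → (4,6), t=0.1967 (wall)
  → r_3 = 0.1967
beam 4: φ=0°, α=150°
  d=(-0.8660,0.5000)  start (4,5)  tX=0.8198 tY=0.3800  stride 1/|dx|=1.1547 1/|dy|=2.0000
    cross y-line → (4,6), t=0.3800 (wall)
  → r_4 = 0.3800
beam 5: φ=45°, α=195°
  d=(-0.9659,-0.2588)  start (4,5)  tX=0.7350 tY=3.1296  stride 1/|dx|=1.0353 1/|dy|=3.8637
    cross x-line → (3,5), t=0.7350 (wall)
  → r_5 = 0.7350
beam 6: φ=90°, α=240°
  d=(-0.5000,-0.8660)  start (4,5)  tX=1.4200 tY=0.9353  stride 1/|dx|=2.0000 1/|dy|=1.1547
    cross y-line → (4,4), t=0.9353
    cross x-line → (3,4), t=1.4200
    cross y-line → (3,3), t=2.0900
    cross y-line → (3,2), t=3.2447
    cross x-line → (2,2), t=3.4200
    cross y-line → (2,1), t=4.3994
    cross x-line → (1,1), t=5.4200
    cross y-line → (1,0), t=5.5541 (wall)
  → r_6 = 5.5541
beam 7: φ=135°, α=285°
  d=(0.2588,-0.9659)  start (4,5)  tX=1.1205 tY=0.8386  stride 1/|dx|=3.8637 1/|dy|=1.0353
    cross y-line → (4,4), t=0.8386
    cross x-line → (5,4), t=1.1205 (wall)
  → r_7 = 1.1205

ranges = [0.3002, 0.2194, 0.1967, 0.3800, 0.7350, 5.5541, 1.1205]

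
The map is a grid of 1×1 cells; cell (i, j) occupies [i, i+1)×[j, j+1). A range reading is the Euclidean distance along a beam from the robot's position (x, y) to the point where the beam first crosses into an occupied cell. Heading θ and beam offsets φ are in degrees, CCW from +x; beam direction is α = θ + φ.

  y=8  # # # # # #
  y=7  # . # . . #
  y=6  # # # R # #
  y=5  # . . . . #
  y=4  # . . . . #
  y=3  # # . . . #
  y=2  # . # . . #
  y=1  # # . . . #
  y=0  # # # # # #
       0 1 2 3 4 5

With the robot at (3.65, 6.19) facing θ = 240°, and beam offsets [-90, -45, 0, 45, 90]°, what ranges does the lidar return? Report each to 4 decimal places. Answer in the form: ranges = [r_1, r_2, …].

beam 1: φ=-90°, α=150°
  cosα=-0.8660 sinα=0.5000 | (3,6) | tMaxX 0.7506 tMaxY 1.6200 | tΔX 1.1547 tΔY 2.0000
    t=0.7506 [x] (2,6) — stop
  → r_1 = 0.7506
beam 2: φ=-45°, α=195°
  cosα=-0.9659 sinα=-0.2588 | (3,6) | tMaxX 0.6729 tMaxY 0.7341 | tΔX 1.0353 tΔY 3.8637
    t=0.6729 [x] (2,6) — stop
  → r_2 = 0.6729
beam 3: φ=0°, α=240°
  cosα=-0.5000 sinα=-0.8660 | (3,6) | tMaxX 1.3000 tMaxY 0.2194 | tΔX 2.0000 tΔY 1.1547
    t=0.2194 [y] (3,5)
    t=1.3000 [x] (2,5)
    t=1.3741 [y] (2,4)
    t=2.5288 [y] (2,3)
    t=3.3000 [x] (1,3) — stop
  → r_3 = 3.3000
beam 4: φ=45°, α=285°
  cosα=0.2588 sinα=-0.9659 | (3,6) | tMaxX 1.3523 tMaxY 0.1967 | tΔX 3.8637 tΔY 1.0353
    t=0.1967 [y] (3,5)
    t=1.2320 [y] (3,4)
    t=1.3523 [x] (4,4)
    t=2.2673 [y] (4,3)
    t=3.3025 [y] (4,2)
    t=4.3378 [y] (4,1)
    t=5.2160 [x] (5,1) — stop
  → r_4 = 5.2160
beam 5: φ=90°, α=330°
  cosα=0.8660 sinα=-0.5000 | (3,6) | tMaxX 0.4041 tMaxY 0.3800 | tΔX 1.1547 tΔY 2.0000
    t=0.3800 [y] (3,5)
    t=0.4041 [x] (4,5)
    t=1.5588 [x] (5,5) — stop
  → r_5 = 1.5588

ranges = [0.7506, 0.6729, 3.3000, 5.2160, 1.5588]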